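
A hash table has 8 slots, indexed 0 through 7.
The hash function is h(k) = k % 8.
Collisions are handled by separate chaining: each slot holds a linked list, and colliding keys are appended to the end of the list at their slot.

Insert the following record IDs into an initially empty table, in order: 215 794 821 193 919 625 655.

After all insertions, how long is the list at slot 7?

3

215 → bucket 7
794 → bucket 2
821 → bucket 5
193 → bucket 1
919 → bucket 7 (collision)
625 → bucket 1 (collision)
655 → bucket 7 (collision)
Final buckets:
0: -
1: 193 -> 625
2: 794
3: -
4: -
5: 821
6: -
7: 215 -> 919 -> 655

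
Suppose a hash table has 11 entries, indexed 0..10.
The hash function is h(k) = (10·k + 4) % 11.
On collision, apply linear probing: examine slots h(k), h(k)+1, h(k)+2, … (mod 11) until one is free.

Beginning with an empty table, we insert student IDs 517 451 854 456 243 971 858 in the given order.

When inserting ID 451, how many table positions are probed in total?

2

517 hashes to 4; slot 4 is free -> place at 4.
451 hashes to 4; 4 taken -> place at 5.
854 hashes to 8; slot 8 is free -> place at 8.
456 hashes to 10; slot 10 is free -> place at 10.
243 hashes to 3; slot 3 is free -> place at 3.
971 hashes to 1; slot 1 is free -> place at 1.
858 hashes to 4; 4,5 taken -> place at 6.
Table: [-, 971, -, 243, 517, 451, 858, -, 854, -, 456]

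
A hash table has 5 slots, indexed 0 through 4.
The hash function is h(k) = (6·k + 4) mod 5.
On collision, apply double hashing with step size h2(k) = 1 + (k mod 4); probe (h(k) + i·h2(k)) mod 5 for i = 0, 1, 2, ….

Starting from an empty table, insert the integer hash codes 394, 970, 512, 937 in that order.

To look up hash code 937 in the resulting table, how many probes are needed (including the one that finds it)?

394: h=3 => slot 3
970: h=4 => slot 4
512: h=1 => slot 1
937: h=1, h2=2, probe 1,3,0 => slot 0
Table: [937, 512, -, 394, 970]
Lookup 937: h=1, h2=2, probe 1,3,0 → found at 0.

3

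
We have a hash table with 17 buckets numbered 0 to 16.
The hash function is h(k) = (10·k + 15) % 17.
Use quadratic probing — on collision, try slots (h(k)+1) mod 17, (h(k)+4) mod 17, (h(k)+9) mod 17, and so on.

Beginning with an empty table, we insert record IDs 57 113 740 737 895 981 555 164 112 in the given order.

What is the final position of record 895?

57: h=7 => slot 7
113: h=6 => slot 6
740: h=3 => slot 3
737: h=7, probe 7,8 => slot 8
895: h=6, probe 6,7,10 => slot 10
981: h=16 => slot 16
555: h=6, probe 6,7,10,15 => slot 15
164: h=6, probe 6,7,10,15,5 => slot 5
112: h=13 => slot 13
Table: [—, —, —, 740, —, 164, 113, 57, 737, —, 895, —, —, 112, —, 555, 981]

10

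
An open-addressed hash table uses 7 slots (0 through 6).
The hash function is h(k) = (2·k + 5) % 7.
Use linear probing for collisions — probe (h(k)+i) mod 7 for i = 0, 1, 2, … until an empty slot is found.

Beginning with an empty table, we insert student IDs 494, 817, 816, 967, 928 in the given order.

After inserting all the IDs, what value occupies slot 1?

817

494: h=6 → slot 6
817: h=1 → slot 1
816: h=6, probe 6,0 → slot 0
967: h=0, probe 0,1,2 → slot 2
928: h=6, probe 6,0,1,2,3 → slot 3
Table: [816, 817, 967, 928, ., ., 494]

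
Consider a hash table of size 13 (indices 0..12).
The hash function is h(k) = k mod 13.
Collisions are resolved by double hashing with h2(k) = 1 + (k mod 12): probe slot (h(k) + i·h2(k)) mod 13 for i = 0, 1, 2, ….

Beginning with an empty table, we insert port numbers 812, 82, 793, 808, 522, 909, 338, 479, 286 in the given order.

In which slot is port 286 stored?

812 hashes to 6; slot 6 is free => place at 6.
82 hashes to 4; slot 4 is free => place at 4.
793 hashes to 0; slot 0 is free => place at 0.
808 hashes to 2; slot 2 is free => place at 2.
522 hashes to 2, h2=7; 2 taken => place at 9.
909 hashes to 12; slot 12 is free => place at 12.
338 hashes to 0, h2=3; 0 taken => place at 3.
479 hashes to 11; slot 11 is free => place at 11.
286 hashes to 0, h2=11; 0,11,9 taken => place at 7.
Table: [793, —, 808, 338, 82, —, 812, 286, —, 522, —, 479, 909]

7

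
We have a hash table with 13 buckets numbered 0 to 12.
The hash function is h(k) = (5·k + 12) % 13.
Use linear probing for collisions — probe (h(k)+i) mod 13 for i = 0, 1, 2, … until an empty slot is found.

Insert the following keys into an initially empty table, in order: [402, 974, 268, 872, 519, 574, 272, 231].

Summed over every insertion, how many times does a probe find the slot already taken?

10

402 hashes to 7; slot 7 is free → place at 7.
974 hashes to 7; 7 taken → place at 8.
268 hashes to 0; slot 0 is free → place at 0.
872 hashes to 4; slot 4 is free → place at 4.
519 hashes to 7; 7,8 taken → place at 9.
574 hashes to 9; 9 taken → place at 10.
272 hashes to 7; 7,8,9,10 taken → place at 11.
231 hashes to 10; 10,11 taken → place at 12.
Table: [268, ., ., ., 872, ., ., 402, 974, 519, 574, 272, 231]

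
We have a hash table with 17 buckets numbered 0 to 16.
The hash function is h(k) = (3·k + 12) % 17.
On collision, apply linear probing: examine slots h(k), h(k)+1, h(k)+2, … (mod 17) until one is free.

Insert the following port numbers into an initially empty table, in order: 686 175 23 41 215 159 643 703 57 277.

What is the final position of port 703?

0

686 hashes to 13; slot 13 is free => place at 13.
175 hashes to 10; slot 10 is free => place at 10.
23 hashes to 13; 13 taken => place at 14.
41 hashes to 16; slot 16 is free => place at 16.
215 hashes to 11; slot 11 is free => place at 11.
159 hashes to 13; 13,14 taken => place at 15.
643 hashes to 3; slot 3 is free => place at 3.
703 hashes to 13; 13,14,15,16 taken => place at 0.
57 hashes to 13; 13,14,15,16,0 taken => place at 1.
277 hashes to 10; 10,11 taken => place at 12.
Table: [703, 57, _, 643, _, _, _, _, _, _, 175, 215, 277, 686, 23, 159, 41]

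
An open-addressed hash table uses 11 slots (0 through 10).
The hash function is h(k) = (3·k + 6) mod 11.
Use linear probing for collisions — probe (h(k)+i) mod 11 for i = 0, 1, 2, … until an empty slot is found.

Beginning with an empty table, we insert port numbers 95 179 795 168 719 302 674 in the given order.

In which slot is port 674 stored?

95 hashes to 5; slot 5 is free → place at 5.
179 hashes to 4; slot 4 is free → place at 4.
795 hashes to 4; 4,5 taken → place at 6.
168 hashes to 4; 4,5,6 taken → place at 7.
719 hashes to 7; 7 taken → place at 8.
302 hashes to 10; slot 10 is free → place at 10.
674 hashes to 4; 4,5,6,7,8 taken → place at 9.
Table: [., ., ., ., 179, 95, 795, 168, 719, 674, 302]

9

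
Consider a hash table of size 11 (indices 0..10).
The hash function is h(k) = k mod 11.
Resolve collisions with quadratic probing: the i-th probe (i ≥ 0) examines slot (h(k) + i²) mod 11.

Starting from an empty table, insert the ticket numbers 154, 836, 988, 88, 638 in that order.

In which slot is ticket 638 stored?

5

Insert 154: h=0, slot 0 empty -> index 0.
Insert 836: h=0, slot 0 occupied -> index 1.
Insert 988: h=9, slot 9 empty -> index 9.
Insert 88: h=0, slots 0,1 occupied -> index 4.
Insert 638: h=0, slots 0,1,4,9 occupied -> index 5.
Table: [154, 836, ∅, ∅, 88, 638, ∅, ∅, ∅, 988, ∅]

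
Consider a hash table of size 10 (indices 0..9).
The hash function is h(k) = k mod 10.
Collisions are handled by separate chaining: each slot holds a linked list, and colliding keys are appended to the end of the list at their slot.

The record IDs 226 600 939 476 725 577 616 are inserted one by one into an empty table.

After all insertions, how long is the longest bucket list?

3

Insert 226: h=6, bucket 6 empty -> new chain.
Insert 600: h=0, bucket 0 empty -> new chain.
Insert 939: h=9, bucket 9 empty -> new chain.
Insert 476: h=6, bucket 6 nonempty -> append to chain.
Insert 725: h=5, bucket 5 empty -> new chain.
Insert 577: h=7, bucket 7 empty -> new chain.
Insert 616: h=6, bucket 6 nonempty -> append to chain.
Final buckets:
0: 600
1: -
2: -
3: -
4: -
5: 725
6: 226 -> 476 -> 616
7: 577
8: -
9: 939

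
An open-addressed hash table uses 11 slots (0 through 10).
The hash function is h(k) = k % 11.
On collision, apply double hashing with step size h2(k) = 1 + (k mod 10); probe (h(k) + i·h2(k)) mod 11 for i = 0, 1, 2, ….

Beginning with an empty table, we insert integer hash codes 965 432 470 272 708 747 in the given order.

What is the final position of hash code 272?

Insert 965: h=8, slot 8 empty => index 8.
Insert 432: h=3, slot 3 empty => index 3.
Insert 470: h=8, h2=1, slot 8 occupied => index 9.
Insert 272: h=8, h2=3, slot 8 occupied => index 0.
Insert 708: h=4, slot 4 empty => index 4.
Insert 747: h=10, slot 10 empty => index 10.
Table: [272, ., ., 432, 708, ., ., ., 965, 470, 747]

0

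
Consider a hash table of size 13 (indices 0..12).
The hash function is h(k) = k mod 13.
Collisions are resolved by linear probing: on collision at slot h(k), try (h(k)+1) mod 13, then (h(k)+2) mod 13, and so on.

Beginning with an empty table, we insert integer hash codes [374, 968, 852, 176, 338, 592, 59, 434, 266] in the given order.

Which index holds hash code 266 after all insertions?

374: h=10 → slot 10
968: h=6 → slot 6
852: h=7 → slot 7
176: h=7, probe 7,8 → slot 8
338: h=0 → slot 0
592: h=7, probe 7,8,9 → slot 9
59: h=7, probe 7,8,9,10,11 → slot 11
434: h=5 → slot 5
266: h=6, probe 6,7,8,9,10,11,12 → slot 12
Table: [338, ∅, ∅, ∅, ∅, 434, 968, 852, 176, 592, 374, 59, 266]

12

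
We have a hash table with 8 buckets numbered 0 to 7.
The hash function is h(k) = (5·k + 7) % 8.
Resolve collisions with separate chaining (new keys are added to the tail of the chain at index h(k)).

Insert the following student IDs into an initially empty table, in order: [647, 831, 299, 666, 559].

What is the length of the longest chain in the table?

3

Insert 647: h=2, bucket 2 empty → new chain.
Insert 831: h=2, bucket 2 nonempty → append to chain.
Insert 299: h=6, bucket 6 empty → new chain.
Insert 666: h=1, bucket 1 empty → new chain.
Insert 559: h=2, bucket 2 nonempty → append to chain.
Final buckets:
0: -
1: 666
2: 647 -> 831 -> 559
3: -
4: -
5: -
6: 299
7: -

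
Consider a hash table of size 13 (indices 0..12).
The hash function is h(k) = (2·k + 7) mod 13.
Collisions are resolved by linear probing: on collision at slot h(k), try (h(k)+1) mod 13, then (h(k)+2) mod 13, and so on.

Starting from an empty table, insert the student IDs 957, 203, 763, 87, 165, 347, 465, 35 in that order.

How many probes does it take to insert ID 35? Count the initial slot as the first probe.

Insert 957: h=10, slot 10 empty -> index 10.
Insert 203: h=10, slot 10 occupied -> index 11.
Insert 763: h=12, slot 12 empty -> index 12.
Insert 87: h=12, slot 12 occupied -> index 0.
Insert 165: h=12, slots 12,0 occupied -> index 1.
Insert 347: h=12, slots 12,0,1 occupied -> index 2.
Insert 465: h=1, slots 1,2 occupied -> index 3.
Insert 35: h=12, slots 12,0,1,2,3 occupied -> index 4.
Table: [87, 165, 347, 465, 35, ∅, ∅, ∅, ∅, ∅, 957, 203, 763]

6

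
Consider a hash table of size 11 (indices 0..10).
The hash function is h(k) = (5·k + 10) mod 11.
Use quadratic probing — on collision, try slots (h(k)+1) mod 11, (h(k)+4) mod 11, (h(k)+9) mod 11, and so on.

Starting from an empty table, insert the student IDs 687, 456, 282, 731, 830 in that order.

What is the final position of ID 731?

687 hashes to 2; slot 2 is free => place at 2.
456 hashes to 2; 2 taken => place at 3.
282 hashes to 1; slot 1 is free => place at 1.
731 hashes to 2; 2,3 taken => place at 6.
830 hashes to 2; 2,3,6 taken => place at 0.
Table: [830, 282, 687, 456, —, —, 731, —, —, —, —]

6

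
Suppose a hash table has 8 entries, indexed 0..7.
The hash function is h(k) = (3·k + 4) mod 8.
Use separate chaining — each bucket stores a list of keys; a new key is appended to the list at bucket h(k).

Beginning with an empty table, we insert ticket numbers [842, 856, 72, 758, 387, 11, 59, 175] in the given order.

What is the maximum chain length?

842 -> bucket 2
856 -> bucket 4
72 -> bucket 4 (collision)
758 -> bucket 6
387 -> bucket 5
11 -> bucket 5 (collision)
59 -> bucket 5 (collision)
175 -> bucket 1
Final buckets:
0: _
1: 175
2: 842
3: _
4: 856 -> 72
5: 387 -> 11 -> 59
6: 758
7: _

3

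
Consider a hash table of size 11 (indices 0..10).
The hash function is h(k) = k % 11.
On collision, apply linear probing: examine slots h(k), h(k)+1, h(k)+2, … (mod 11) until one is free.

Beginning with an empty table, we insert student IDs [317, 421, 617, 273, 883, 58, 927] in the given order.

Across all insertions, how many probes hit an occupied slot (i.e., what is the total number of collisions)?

317: h=9 => slot 9
421: h=3 => slot 3
617: h=1 => slot 1
273: h=9, probe 9,10 => slot 10
883: h=3, probe 3,4 => slot 4
58: h=3, probe 3,4,5 => slot 5
927: h=3, probe 3,4,5,6 => slot 6
Table: [∅, 617, ∅, 421, 883, 58, 927, ∅, ∅, 317, 273]

7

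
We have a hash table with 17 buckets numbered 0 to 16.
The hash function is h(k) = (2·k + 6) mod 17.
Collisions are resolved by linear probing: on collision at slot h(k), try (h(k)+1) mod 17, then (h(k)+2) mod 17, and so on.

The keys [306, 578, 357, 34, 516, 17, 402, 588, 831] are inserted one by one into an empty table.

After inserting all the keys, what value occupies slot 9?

34

Insert 306: h=6, slot 6 empty -> index 6.
Insert 578: h=6, slot 6 occupied -> index 7.
Insert 357: h=6, slots 6,7 occupied -> index 8.
Insert 34: h=6, slots 6,7,8 occupied -> index 9.
Insert 516: h=1, slot 1 empty -> index 1.
Insert 17: h=6, slots 6,7,8,9 occupied -> index 10.
Insert 402: h=11, slot 11 empty -> index 11.
Insert 588: h=9, slots 9,10,11 occupied -> index 12.
Insert 831: h=2, slot 2 empty -> index 2.
Table: [-, 516, 831, -, -, -, 306, 578, 357, 34, 17, 402, 588, -, -, -, -]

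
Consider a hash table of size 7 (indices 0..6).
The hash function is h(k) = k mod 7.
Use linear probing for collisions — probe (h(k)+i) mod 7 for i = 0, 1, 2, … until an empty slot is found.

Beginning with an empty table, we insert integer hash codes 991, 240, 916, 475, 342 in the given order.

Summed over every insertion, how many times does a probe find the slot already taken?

Insert 991: h=4, slot 4 empty => index 4.
Insert 240: h=2, slot 2 empty => index 2.
Insert 916: h=6, slot 6 empty => index 6.
Insert 475: h=6, slot 6 occupied => index 0.
Insert 342: h=6, slots 6,0 occupied => index 1.
Table: [475, 342, 240, ., 991, ., 916]

3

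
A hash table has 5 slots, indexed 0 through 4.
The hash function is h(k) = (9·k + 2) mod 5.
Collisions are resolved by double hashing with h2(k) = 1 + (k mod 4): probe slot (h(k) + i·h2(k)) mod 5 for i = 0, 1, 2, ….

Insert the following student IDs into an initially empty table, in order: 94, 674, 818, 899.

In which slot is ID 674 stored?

1

94: h=3 => slot 3
674: h=3, h2=3, probe 3,1 => slot 1
818: h=4 => slot 4
899: h=3, h2=4, probe 3,2 => slot 2
Table: [_, 674, 899, 94, 818]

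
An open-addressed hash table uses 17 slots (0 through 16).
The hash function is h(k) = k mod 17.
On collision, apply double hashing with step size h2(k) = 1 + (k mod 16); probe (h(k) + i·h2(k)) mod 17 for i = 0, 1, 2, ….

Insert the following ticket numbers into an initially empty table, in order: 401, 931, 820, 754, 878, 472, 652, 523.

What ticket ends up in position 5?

401 hashes to 10; slot 10 is free => place at 10.
931 hashes to 13; slot 13 is free => place at 13.
820 hashes to 4; slot 4 is free => place at 4.
754 hashes to 6; slot 6 is free => place at 6.
878 hashes to 11; slot 11 is free => place at 11.
472 hashes to 13, h2=9; 13 taken => place at 5.
652 hashes to 6, h2=13; 6 taken => place at 2.
523 hashes to 13, h2=12; 13 taken => place at 8.
Table: [., ., 652, ., 820, 472, 754, ., 523, ., 401, 878, ., 931, ., ., .]

472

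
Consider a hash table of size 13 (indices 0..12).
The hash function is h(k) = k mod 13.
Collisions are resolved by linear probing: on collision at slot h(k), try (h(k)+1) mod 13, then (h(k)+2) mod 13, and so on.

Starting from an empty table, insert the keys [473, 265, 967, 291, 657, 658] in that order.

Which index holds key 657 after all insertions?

9

473 hashes to 5; slot 5 is free => place at 5.
265 hashes to 5; 5 taken => place at 6.
967 hashes to 5; 5,6 taken => place at 7.
291 hashes to 5; 5,6,7 taken => place at 8.
657 hashes to 7; 7,8 taken => place at 9.
658 hashes to 8; 8,9 taken => place at 10.
Table: [., ., ., ., ., 473, 265, 967, 291, 657, 658, ., .]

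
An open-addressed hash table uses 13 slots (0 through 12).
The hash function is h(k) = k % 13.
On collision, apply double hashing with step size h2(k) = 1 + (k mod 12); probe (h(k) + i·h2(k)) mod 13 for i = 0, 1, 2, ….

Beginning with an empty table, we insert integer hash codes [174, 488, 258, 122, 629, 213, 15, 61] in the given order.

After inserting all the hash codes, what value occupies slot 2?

213

Insert 174: h=5, slot 5 empty → index 5.
Insert 488: h=7, slot 7 empty → index 7.
Insert 258: h=11, slot 11 empty → index 11.
Insert 122: h=5, h2=3, slot 5 occupied → index 8.
Insert 629: h=5, h2=6, slots 5,11 occupied → index 4.
Insert 213: h=5, h2=10, slot 5 occupied → index 2.
Insert 15: h=2, h2=4, slot 2 occupied → index 6.
Insert 61: h=9, slot 9 empty → index 9.
Table: [., ., 213, ., 629, 174, 15, 488, 122, 61, ., 258, .]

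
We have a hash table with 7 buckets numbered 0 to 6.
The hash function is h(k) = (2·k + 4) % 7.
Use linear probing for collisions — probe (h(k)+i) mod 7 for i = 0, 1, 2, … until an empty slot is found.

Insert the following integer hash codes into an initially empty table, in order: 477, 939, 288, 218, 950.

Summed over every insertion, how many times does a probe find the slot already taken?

Insert 477: h=6, slot 6 empty → index 6.
Insert 939: h=6, slot 6 occupied → index 0.
Insert 288: h=6, slots 6,0 occupied → index 1.
Insert 218: h=6, slots 6,0,1 occupied → index 2.
Insert 950: h=0, slots 0,1,2 occupied → index 3.
Table: [939, 288, 218, 950, ∅, ∅, 477]

9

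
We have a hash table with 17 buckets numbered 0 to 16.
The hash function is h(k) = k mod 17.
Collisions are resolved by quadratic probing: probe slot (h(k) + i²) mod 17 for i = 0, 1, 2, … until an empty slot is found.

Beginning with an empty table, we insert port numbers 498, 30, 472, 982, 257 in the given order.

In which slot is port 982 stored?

0

Insert 498: h=5, slot 5 empty -> index 5.
Insert 30: h=13, slot 13 empty -> index 13.
Insert 472: h=13, slot 13 occupied -> index 14.
Insert 982: h=13, slots 13,14 occupied -> index 0.
Insert 257: h=2, slot 2 empty -> index 2.
Table: [982, —, 257, —, —, 498, —, —, —, —, —, —, —, 30, 472, —, —]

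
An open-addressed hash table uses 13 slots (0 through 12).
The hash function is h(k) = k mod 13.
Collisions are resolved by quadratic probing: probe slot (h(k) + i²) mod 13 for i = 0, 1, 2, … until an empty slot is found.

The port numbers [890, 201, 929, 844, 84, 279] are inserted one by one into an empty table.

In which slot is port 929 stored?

890 hashes to 6; slot 6 is free -> place at 6.
201 hashes to 6; 6 taken -> place at 7.
929 hashes to 6; 6,7 taken -> place at 10.
844 hashes to 12; slot 12 is free -> place at 12.
84 hashes to 6; 6,7,10 taken -> place at 2.
279 hashes to 6; 6,7,10,2 taken -> place at 9.
Table: [_, _, 84, _, _, _, 890, 201, _, 279, 929, _, 844]

10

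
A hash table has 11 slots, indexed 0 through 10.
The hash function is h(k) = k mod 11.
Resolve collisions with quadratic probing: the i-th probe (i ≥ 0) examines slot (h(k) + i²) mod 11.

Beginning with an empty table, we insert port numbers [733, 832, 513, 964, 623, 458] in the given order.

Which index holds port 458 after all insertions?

733 hashes to 7; slot 7 is free → place at 7.
832 hashes to 7; 7 taken → place at 8.
513 hashes to 7; 7,8 taken → place at 0.
964 hashes to 7; 7,8,0 taken → place at 5.
623 hashes to 7; 7,8,0,5 taken → place at 1.
458 hashes to 7; 7,8,0,5,1 taken → place at 10.
Table: [513, 623, ∅, ∅, ∅, 964, ∅, 733, 832, ∅, 458]

10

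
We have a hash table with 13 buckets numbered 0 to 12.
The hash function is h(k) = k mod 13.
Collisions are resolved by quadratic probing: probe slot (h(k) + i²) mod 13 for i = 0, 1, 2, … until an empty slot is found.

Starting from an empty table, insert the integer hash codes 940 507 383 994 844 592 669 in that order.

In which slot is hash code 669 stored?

940 hashes to 4; slot 4 is free -> place at 4.
507 hashes to 0; slot 0 is free -> place at 0.
383 hashes to 6; slot 6 is free -> place at 6.
994 hashes to 6; 6 taken -> place at 7.
844 hashes to 12; slot 12 is free -> place at 12.
592 hashes to 7; 7 taken -> place at 8.
669 hashes to 6; 6,7 taken -> place at 10.
Table: [507, ∅, ∅, ∅, 940, ∅, 383, 994, 592, ∅, 669, ∅, 844]

10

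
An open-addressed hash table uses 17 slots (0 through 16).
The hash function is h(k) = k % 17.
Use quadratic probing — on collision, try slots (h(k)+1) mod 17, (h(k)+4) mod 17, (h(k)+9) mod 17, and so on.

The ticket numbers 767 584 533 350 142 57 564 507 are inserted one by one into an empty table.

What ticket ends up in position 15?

767 hashes to 2; slot 2 is free => place at 2.
584 hashes to 6; slot 6 is free => place at 6.
533 hashes to 6; 6 taken => place at 7.
350 hashes to 10; slot 10 is free => place at 10.
142 hashes to 6; 6,7,10 taken => place at 15.
57 hashes to 6; 6,7,10,15 taken => place at 5.
564 hashes to 3; slot 3 is free => place at 3.
507 hashes to 14; slot 14 is free => place at 14.
Table: [—, —, 767, 564, —, 57, 584, 533, —, —, 350, —, —, —, 507, 142, —]

142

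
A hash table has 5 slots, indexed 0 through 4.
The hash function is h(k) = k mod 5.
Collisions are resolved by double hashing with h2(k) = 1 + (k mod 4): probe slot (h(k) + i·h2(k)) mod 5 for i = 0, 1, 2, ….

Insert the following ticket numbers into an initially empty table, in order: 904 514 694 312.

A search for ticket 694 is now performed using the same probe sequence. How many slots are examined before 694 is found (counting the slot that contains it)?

3

904 hashes to 4; slot 4 is free → place at 4.
514 hashes to 4, h2=3; 4 taken → place at 2.
694 hashes to 4, h2=3; 4,2 taken → place at 0.
312 hashes to 2, h2=1; 2 taken → place at 3.
Table: [694, _, 514, 312, 904]
Lookup 694: h=4, h2=3, probe 4,2,0 → found at 0.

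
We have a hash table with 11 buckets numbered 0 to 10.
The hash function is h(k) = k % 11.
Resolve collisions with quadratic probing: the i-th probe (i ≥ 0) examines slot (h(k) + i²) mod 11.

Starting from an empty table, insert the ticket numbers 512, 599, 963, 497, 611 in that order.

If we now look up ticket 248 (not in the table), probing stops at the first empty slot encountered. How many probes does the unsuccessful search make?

512: h=6 -> slot 6
599: h=5 -> slot 5
963: h=6, probe 6,7 -> slot 7
497: h=2 -> slot 2
611: h=6, probe 6,7,10 -> slot 10
Table: [∅, ∅, 497, ∅, ∅, 599, 512, 963, ∅, ∅, 611]
Lookup 248: h=6, probe 6,7,10,4 → slot 4 empty, not found.

4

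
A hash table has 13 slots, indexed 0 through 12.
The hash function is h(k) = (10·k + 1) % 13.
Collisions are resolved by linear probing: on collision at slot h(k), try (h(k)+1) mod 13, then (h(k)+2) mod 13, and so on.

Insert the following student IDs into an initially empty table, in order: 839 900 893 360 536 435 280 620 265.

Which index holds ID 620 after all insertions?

2

Insert 839: h=6, slot 6 empty -> index 6.
Insert 900: h=5, slot 5 empty -> index 5.
Insert 893: h=0, slot 0 empty -> index 0.
Insert 360: h=0, slot 0 occupied -> index 1.
Insert 536: h=5, slots 5,6 occupied -> index 7.
Insert 435: h=9, slot 9 empty -> index 9.
Insert 280: h=6, slots 6,7 occupied -> index 8.
Insert 620: h=0, slots 0,1 occupied -> index 2.
Insert 265: h=12, slot 12 empty -> index 12.
Table: [893, 360, 620, _, _, 900, 839, 536, 280, 435, _, _, 265]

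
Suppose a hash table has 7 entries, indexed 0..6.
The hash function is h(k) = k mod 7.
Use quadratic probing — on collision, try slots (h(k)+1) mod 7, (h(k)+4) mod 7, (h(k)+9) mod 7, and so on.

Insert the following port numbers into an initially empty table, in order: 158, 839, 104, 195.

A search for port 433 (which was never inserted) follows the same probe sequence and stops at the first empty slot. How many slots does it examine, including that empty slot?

Insert 158: h=4, slot 4 empty → index 4.
Insert 839: h=6, slot 6 empty → index 6.
Insert 104: h=6, slot 6 occupied → index 0.
Insert 195: h=6, slots 6,0 occupied → index 3.
Table: [104, —, —, 195, 158, —, 839]
Lookup 433: h=6, probe 6,0,3,1 → slot 1 empty, not found.

4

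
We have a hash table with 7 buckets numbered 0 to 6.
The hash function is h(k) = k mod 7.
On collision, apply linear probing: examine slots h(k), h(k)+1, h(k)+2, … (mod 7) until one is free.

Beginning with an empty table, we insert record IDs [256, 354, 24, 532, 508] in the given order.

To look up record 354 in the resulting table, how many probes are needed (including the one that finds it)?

2

Insert 256: h=4, slot 4 empty => index 4.
Insert 354: h=4, slot 4 occupied => index 5.
Insert 24: h=3, slot 3 empty => index 3.
Insert 532: h=0, slot 0 empty => index 0.
Insert 508: h=4, slots 4,5 occupied => index 6.
Table: [532, ∅, ∅, 24, 256, 354, 508]
Lookup 354: h=4, probe 4,5 → found at 5.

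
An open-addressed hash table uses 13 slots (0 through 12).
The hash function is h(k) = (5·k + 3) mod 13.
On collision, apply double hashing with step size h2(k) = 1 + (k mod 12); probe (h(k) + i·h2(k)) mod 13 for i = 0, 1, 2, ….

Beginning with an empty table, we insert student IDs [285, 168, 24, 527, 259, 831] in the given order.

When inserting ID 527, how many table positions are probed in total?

3

285 hashes to 11; slot 11 is free => place at 11.
168 hashes to 11, h2=1; 11 taken => place at 12.
24 hashes to 6; slot 6 is free => place at 6.
527 hashes to 12, h2=12; 12,11 taken => place at 10.
259 hashes to 11, h2=8; 11,6 taken => place at 1.
831 hashes to 11, h2=4; 11 taken => place at 2.
Table: [., 259, 831, ., ., ., 24, ., ., ., 527, 285, 168]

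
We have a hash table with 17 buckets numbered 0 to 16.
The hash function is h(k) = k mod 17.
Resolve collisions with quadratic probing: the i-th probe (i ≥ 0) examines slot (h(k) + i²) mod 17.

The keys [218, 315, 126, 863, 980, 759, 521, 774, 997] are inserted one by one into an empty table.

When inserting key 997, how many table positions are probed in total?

218: h=14 → slot 14
315: h=9 → slot 9
126: h=7 → slot 7
863: h=13 → slot 13
980: h=11 → slot 11
759: h=11, probe 11,12 → slot 12
521: h=11, probe 11,12,15 → slot 15
774: h=9, probe 9,10 → slot 10
997: h=11, probe 11,12,15,3 → slot 3
Table: [-, -, -, 997, -, -, -, 126, -, 315, 774, 980, 759, 863, 218, 521, -]

4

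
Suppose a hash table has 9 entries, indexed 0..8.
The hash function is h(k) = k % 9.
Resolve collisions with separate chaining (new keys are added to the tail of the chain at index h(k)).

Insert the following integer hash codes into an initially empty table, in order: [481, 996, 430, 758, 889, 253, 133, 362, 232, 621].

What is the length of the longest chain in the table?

Insert 481: h=4, bucket 4 empty → new chain.
Insert 996: h=6, bucket 6 empty → new chain.
Insert 430: h=7, bucket 7 empty → new chain.
Insert 758: h=2, bucket 2 empty → new chain.
Insert 889: h=7, bucket 7 nonempty → append to chain.
Insert 253: h=1, bucket 1 empty → new chain.
Insert 133: h=7, bucket 7 nonempty → append to chain.
Insert 362: h=2, bucket 2 nonempty → append to chain.
Insert 232: h=7, bucket 7 nonempty → append to chain.
Insert 621: h=0, bucket 0 empty → new chain.
Final buckets:
0: 621
1: 253
2: 758 -> 362
3: _
4: 481
5: _
6: 996
7: 430 -> 889 -> 133 -> 232
8: _

4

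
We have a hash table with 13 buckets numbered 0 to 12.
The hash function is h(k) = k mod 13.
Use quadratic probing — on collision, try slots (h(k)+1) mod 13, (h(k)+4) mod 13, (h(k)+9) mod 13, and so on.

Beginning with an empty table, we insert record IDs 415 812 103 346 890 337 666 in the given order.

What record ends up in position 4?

666

415 hashes to 12; slot 12 is free → place at 12.
812 hashes to 6; slot 6 is free → place at 6.
103 hashes to 12; 12 taken → place at 0.
346 hashes to 8; slot 8 is free → place at 8.
890 hashes to 6; 6 taken → place at 7.
337 hashes to 12; 12,0 taken → place at 3.
666 hashes to 3; 3 taken → place at 4.
Table: [103, _, _, 337, 666, _, 812, 890, 346, _, _, _, 415]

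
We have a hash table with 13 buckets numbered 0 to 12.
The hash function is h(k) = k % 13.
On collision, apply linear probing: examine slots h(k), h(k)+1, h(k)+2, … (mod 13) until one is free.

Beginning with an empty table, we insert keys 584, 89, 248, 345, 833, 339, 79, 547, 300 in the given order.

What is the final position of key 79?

4

Insert 584: h=12, slot 12 empty => index 12.
Insert 89: h=11, slot 11 empty => index 11.
Insert 248: h=1, slot 1 empty => index 1.
Insert 345: h=7, slot 7 empty => index 7.
Insert 833: h=1, slot 1 occupied => index 2.
Insert 339: h=1, slots 1,2 occupied => index 3.
Insert 79: h=1, slots 1,2,3 occupied => index 4.
Insert 547: h=1, slots 1,2,3,4 occupied => index 5.
Insert 300: h=1, slots 1,2,3,4,5 occupied => index 6.
Table: [∅, 248, 833, 339, 79, 547, 300, 345, ∅, ∅, ∅, 89, 584]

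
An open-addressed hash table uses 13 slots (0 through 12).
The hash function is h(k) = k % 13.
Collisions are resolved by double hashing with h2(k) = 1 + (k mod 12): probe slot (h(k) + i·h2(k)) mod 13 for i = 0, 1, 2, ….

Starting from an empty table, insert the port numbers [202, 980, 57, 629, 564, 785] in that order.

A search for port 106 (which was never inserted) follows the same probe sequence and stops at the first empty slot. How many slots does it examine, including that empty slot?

2

202 hashes to 7; slot 7 is free → place at 7.
980 hashes to 5; slot 5 is free → place at 5.
57 hashes to 5, h2=10; 5 taken → place at 2.
629 hashes to 5, h2=6; 5 taken → place at 11.
564 hashes to 5, h2=1; 5 taken → place at 6.
785 hashes to 5, h2=6; 5,11 taken → place at 4.
Table: [-, -, 57, -, 785, 980, 564, 202, -, -, -, 629, -]
Lookup 106: h=2, h2=11, probe 2,0 → slot 0 empty, not found.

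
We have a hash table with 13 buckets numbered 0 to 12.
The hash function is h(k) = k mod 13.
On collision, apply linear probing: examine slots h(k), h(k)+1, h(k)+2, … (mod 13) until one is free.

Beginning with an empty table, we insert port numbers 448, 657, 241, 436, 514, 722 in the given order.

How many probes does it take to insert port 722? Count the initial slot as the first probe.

448 hashes to 6; slot 6 is free → place at 6.
657 hashes to 7; slot 7 is free → place at 7.
241 hashes to 7; 7 taken → place at 8.
436 hashes to 7; 7,8 taken → place at 9.
514 hashes to 7; 7,8,9 taken → place at 10.
722 hashes to 7; 7,8,9,10 taken → place at 11.
Table: [-, -, -, -, -, -, 448, 657, 241, 436, 514, 722, -]

5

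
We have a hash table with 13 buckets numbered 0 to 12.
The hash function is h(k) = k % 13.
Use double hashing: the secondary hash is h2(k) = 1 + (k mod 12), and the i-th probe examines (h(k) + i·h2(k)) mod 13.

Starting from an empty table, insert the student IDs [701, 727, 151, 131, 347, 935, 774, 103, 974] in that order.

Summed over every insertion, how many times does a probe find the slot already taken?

10

Insert 701: h=12, slot 12 empty → index 12.
Insert 727: h=12, h2=8, slot 12 occupied → index 7.
Insert 151: h=8, slot 8 empty → index 8.
Insert 131: h=1, slot 1 empty → index 1.
Insert 347: h=9, slot 9 empty → index 9.
Insert 935: h=12, h2=12, slot 12 occupied → index 11.
Insert 774: h=7, h2=7, slots 7,1,8 occupied → index 2.
Insert 103: h=12, h2=8, slots 12,7,2 occupied → index 10.
Insert 974: h=12, h2=3, slots 12,2 occupied → index 5.
Table: [_, 131, 774, _, _, 974, _, 727, 151, 347, 103, 935, 701]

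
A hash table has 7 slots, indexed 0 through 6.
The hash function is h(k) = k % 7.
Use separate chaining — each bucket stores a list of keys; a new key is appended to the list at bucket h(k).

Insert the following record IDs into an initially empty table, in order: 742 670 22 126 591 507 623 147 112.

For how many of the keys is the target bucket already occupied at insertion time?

Insert 742: h=0, bucket 0 empty -> new chain.
Insert 670: h=5, bucket 5 empty -> new chain.
Insert 22: h=1, bucket 1 empty -> new chain.
Insert 126: h=0, bucket 0 nonempty -> append to chain.
Insert 591: h=3, bucket 3 empty -> new chain.
Insert 507: h=3, bucket 3 nonempty -> append to chain.
Insert 623: h=0, bucket 0 nonempty -> append to chain.
Insert 147: h=0, bucket 0 nonempty -> append to chain.
Insert 112: h=0, bucket 0 nonempty -> append to chain.
Final buckets:
0: 742 -> 126 -> 623 -> 147 -> 112
1: 22
2: _
3: 591 -> 507
4: _
5: 670
6: _

5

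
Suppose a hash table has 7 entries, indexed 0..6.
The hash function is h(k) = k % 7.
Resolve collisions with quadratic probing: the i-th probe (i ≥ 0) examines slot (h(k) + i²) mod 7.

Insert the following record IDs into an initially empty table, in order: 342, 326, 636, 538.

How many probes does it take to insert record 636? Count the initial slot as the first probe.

342: h=6 => slot 6
326: h=4 => slot 4
636: h=6, probe 6,0 => slot 0
538: h=6, probe 6,0,3 => slot 3
Table: [636, —, —, 538, 326, —, 342]

2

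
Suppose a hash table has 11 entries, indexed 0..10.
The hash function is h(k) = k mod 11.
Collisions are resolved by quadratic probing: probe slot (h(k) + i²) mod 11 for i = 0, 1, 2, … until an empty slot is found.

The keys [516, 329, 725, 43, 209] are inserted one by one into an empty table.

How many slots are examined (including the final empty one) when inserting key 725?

516 hashes to 10; slot 10 is free → place at 10.
329 hashes to 10; 10 taken → place at 0.
725 hashes to 10; 10,0 taken → place at 3.
43 hashes to 10; 10,0,3 taken → place at 8.
209 hashes to 0; 0 taken → place at 1.
Table: [329, 209, -, 725, -, -, -, -, 43, -, 516]

3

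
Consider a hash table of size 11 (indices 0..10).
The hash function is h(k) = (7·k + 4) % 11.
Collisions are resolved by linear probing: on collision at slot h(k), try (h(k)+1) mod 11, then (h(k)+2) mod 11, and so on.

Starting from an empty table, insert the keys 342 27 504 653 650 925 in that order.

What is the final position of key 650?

2

342: h=0 => slot 0
27: h=6 => slot 6
504: h=1 => slot 1
653: h=10 => slot 10
650: h=0, probe 0,1,2 => slot 2
925: h=0, probe 0,1,2,3 => slot 3
Table: [342, 504, 650, 925, -, -, 27, -, -, -, 653]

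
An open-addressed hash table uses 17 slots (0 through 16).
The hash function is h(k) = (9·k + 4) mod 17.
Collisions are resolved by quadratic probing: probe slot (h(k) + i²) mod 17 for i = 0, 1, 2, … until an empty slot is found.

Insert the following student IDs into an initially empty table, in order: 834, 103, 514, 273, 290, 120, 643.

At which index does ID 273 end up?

834 hashes to 13; slot 13 is free => place at 13.
103 hashes to 13; 13 taken => place at 14.
514 hashes to 6; slot 6 is free => place at 6.
273 hashes to 13; 13,14 taken => place at 0.
290 hashes to 13; 13,14,0 taken => place at 5.
120 hashes to 13; 13,14,0,5 taken => place at 12.
643 hashes to 11; slot 11 is free => place at 11.
Table: [273, _, _, _, _, 290, 514, _, _, _, _, 643, 120, 834, 103, _, _]

0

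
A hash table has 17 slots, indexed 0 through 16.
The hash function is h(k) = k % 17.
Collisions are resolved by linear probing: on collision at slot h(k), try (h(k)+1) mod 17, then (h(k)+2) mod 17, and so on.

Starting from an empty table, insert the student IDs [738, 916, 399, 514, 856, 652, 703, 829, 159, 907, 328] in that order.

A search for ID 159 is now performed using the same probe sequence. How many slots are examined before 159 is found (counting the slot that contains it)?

6

Insert 738: h=7, slot 7 empty -> index 7.
Insert 916: h=15, slot 15 empty -> index 15.
Insert 399: h=8, slot 8 empty -> index 8.
Insert 514: h=4, slot 4 empty -> index 4.
Insert 856: h=6, slot 6 empty -> index 6.
Insert 652: h=6, slots 6,7,8 occupied -> index 9.
Insert 703: h=6, slots 6,7,8,9 occupied -> index 10.
Insert 829: h=13, slot 13 empty -> index 13.
Insert 159: h=6, slots 6,7,8,9,10 occupied -> index 11.
Insert 907: h=6, slots 6,7,8,9,10,11 occupied -> index 12.
Insert 328: h=5, slot 5 empty -> index 5.
Table: [∅, ∅, ∅, ∅, 514, 328, 856, 738, 399, 652, 703, 159, 907, 829, ∅, 916, ∅]
Lookup 159: h=6, probe 6,7,8,9,10,11 → found at 11.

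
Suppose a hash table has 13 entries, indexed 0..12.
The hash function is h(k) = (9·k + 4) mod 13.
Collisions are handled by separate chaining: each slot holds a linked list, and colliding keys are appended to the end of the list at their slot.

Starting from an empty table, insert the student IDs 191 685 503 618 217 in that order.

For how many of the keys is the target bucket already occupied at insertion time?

191 -> bucket 7
685 -> bucket 7 (collision)
503 -> bucket 7 (collision)
618 -> bucket 2
217 -> bucket 7 (collision)
Final buckets:
0: _
1: _
2: 618
3: _
4: _
5: _
6: _
7: 191 -> 685 -> 503 -> 217
8: _
9: _
10: _
11: _
12: _

3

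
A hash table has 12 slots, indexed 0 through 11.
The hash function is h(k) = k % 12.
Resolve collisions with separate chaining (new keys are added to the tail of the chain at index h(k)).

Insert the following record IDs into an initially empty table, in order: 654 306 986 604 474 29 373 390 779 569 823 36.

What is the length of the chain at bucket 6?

4

Insert 654: h=6, bucket 6 empty -> new chain.
Insert 306: h=6, bucket 6 nonempty -> append to chain.
Insert 986: h=2, bucket 2 empty -> new chain.
Insert 604: h=4, bucket 4 empty -> new chain.
Insert 474: h=6, bucket 6 nonempty -> append to chain.
Insert 29: h=5, bucket 5 empty -> new chain.
Insert 373: h=1, bucket 1 empty -> new chain.
Insert 390: h=6, bucket 6 nonempty -> append to chain.
Insert 779: h=11, bucket 11 empty -> new chain.
Insert 569: h=5, bucket 5 nonempty -> append to chain.
Insert 823: h=7, bucket 7 empty -> new chain.
Insert 36: h=0, bucket 0 empty -> new chain.
Final buckets:
0: 36
1: 373
2: 986
3: —
4: 604
5: 29 -> 569
6: 654 -> 306 -> 474 -> 390
7: 823
8: —
9: —
10: —
11: 779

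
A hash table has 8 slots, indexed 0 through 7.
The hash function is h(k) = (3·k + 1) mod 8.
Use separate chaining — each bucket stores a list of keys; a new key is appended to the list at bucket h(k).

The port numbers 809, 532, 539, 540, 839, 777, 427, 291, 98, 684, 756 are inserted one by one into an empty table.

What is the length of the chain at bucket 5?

Insert 809: h=4, bucket 4 empty → new chain.
Insert 532: h=5, bucket 5 empty → new chain.
Insert 539: h=2, bucket 2 empty → new chain.
Insert 540: h=5, bucket 5 nonempty → append to chain.
Insert 839: h=6, bucket 6 empty → new chain.
Insert 777: h=4, bucket 4 nonempty → append to chain.
Insert 427: h=2, bucket 2 nonempty → append to chain.
Insert 291: h=2, bucket 2 nonempty → append to chain.
Insert 98: h=7, bucket 7 empty → new chain.
Insert 684: h=5, bucket 5 nonempty → append to chain.
Insert 756: h=5, bucket 5 nonempty → append to chain.
Final buckets:
0: .
1: .
2: 539 -> 427 -> 291
3: .
4: 809 -> 777
5: 532 -> 540 -> 684 -> 756
6: 839
7: 98

4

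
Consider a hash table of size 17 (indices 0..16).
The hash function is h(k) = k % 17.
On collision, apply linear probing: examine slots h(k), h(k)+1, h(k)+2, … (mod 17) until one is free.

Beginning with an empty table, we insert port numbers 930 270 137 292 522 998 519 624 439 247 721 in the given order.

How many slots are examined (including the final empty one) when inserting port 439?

4

930 hashes to 12; slot 12 is free → place at 12.
270 hashes to 15; slot 15 is free → place at 15.
137 hashes to 1; slot 1 is free → place at 1.
292 hashes to 3; slot 3 is free → place at 3.
522 hashes to 12; 12 taken → place at 13.
998 hashes to 12; 12,13 taken → place at 14.
519 hashes to 9; slot 9 is free → place at 9.
624 hashes to 12; 12,13,14,15 taken → place at 16.
439 hashes to 14; 14,15,16 taken → place at 0.
247 hashes to 9; 9 taken → place at 10.
721 hashes to 7; slot 7 is free → place at 7.
Table: [439, 137, ∅, 292, ∅, ∅, ∅, 721, ∅, 519, 247, ∅, 930, 522, 998, 270, 624]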